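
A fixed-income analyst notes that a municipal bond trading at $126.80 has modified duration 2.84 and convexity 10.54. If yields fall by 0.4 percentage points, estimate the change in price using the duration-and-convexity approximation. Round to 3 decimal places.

+$1.451

Duration effect: -D_mod·Δy = -2.84 × (-0.004) = +0.011360
Convexity effect: ½·C·(Δy)² = 0.5 × 10.54 × (-0.004)² = +0.00008432
ΔP/P ≈ +0.011360 + 0.00008432 = +0.01144432
ΔP ≈ 126.80 × (+0.01144432) = +1.451139776.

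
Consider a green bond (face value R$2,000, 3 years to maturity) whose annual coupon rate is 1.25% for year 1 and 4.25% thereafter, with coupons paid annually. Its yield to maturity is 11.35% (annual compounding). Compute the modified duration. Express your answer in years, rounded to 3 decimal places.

Periodic yield y = 0.1135. First find Macaulay duration:
  t   CF        PV=CF/(1+0.1135)^t    t·PV
  1        25.00        22.4517        22.4517
  2        85.00        68.5549       137.1098
  3     2,085.00     1,510.2032     4,530.6097
  Σ                  1,601.2099     4,690.1712
P = 1,601.2099; Macaulay duration = 4,690.1712 / 1,601.2099 = 2.92914 years.
Modified duration = D_Mac / (1 + y) = 2.92914 / 1.1135 = 2.63057 years.

2.631 years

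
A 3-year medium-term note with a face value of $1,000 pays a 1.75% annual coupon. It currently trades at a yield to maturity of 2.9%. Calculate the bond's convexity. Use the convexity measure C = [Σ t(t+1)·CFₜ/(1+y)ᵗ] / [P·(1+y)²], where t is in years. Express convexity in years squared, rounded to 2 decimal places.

11.07

With y = 0.029:
  t   CF        PV=CF/(1+0.029)^t    t·PV        t(t+1)·PV
  1        17.50        17.0068        17.0068          34.0136
  2        17.50        16.5275        33.0550          99.1650
  3     1,017.50       933.8740     2,801.6221      11,206.4882
  Σ                    967.4083     2,851.6839      11,339.6669
P = 967.4083.
Convexity = Σ t(t+1)·PV / [P·(1+y)²] = 11,339.6669 / (967.4083 × 1.058841) = 11.07031.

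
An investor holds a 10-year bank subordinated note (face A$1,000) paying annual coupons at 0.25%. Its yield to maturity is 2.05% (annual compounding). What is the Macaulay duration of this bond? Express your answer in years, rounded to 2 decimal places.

9.88 years

Periodic yield y = 0.0205. Discount each cash flow and weight by its year:
  t   CF        PV=CF/(1+0.0205)^t    t·PV
  1         2.50         2.4498         2.4498
  2         2.50         2.4006         4.8011
  3         2.50         2.3523         7.0570
  4         2.50         2.3051         9.2204
  5         2.50         2.2588        11.2939
  6         2.50         2.2134        13.2805
  7         2.50         2.1689        15.1826
  8         2.50         2.1254        17.0030
  9         2.50         2.0827        18.7441
  10    1,002.50       818.3786     8,183.7865
  Σ                    838.7356     8,282.8190
Price P = Σ PV = 838.7356.
Macaulay duration = Σ(t·PV) / P = 8,282.8190 / 838.7356 = 9.87536 years.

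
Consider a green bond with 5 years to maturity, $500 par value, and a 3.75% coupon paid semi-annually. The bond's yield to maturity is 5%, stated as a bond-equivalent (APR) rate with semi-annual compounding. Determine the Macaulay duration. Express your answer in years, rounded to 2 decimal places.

Periodic yield y = 0.025. Discount each cash flow and weight by its period:
  t   CF        PV=CF/(1+0.025)^t    t·PV
  1        9.375         9.1463         9.1463
  2        9.375         8.9233        17.8465
  3        9.375         8.7056        26.1169
  4        9.375         8.4933        33.9731
  5        9.375         8.2861        41.4307
  6        9.375         8.0840        48.5042
  7        9.375         7.8869        55.2080
  8        9.375         7.6945        61.5560
  9        9.375         7.5068        67.5615
  10     509.375       397.9229     3,979.2294
  Σ                    472.6498     4,340.5726
Price P = Σ PV = 472.6498.
Macaulay duration = Σ(t·PV) / P = 4,340.5726 / 472.6498 = 9.18349 half-year periods.
In years: 9.18349 / 2 = 4.59174 years.

4.59 years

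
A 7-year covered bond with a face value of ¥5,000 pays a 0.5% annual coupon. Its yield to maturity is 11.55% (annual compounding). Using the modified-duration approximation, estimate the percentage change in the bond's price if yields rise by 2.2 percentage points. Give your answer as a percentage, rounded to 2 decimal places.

Periodic yield y = 0.1155. Modified duration first:
  t   CF        PV=CF/(1+0.1155)^t    t·PV
  1        25.00        22.4115        22.4115
  2        25.00        20.0910        40.1819
  3        25.00        18.0107        54.0322
  4        25.00        16.1459        64.5835
  5        25.00        14.4741        72.3706
  6        25.00        12.9755        77.8527
  7     5,025.00     2,338.0244    16,366.1710
  Σ                  2,442.1330    16,697.6034
P = 2,442.1330; D_Mac = 6.83730 yrs; D_mod = 6.83730/(1+0.1155) = 6.12936 yrs.
ΔP/P ≈ -D_mod · Δy = -6.12936 × (+0.022) = -0.134846 = -13.4846%.

-13.48%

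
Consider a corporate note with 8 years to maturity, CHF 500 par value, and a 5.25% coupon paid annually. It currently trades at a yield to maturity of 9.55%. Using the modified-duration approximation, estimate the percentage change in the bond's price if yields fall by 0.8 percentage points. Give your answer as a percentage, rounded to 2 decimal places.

Periodic yield y = 0.0955. Modified duration first:
  t   CF        PV=CF/(1+0.0955)^t    t·PV
  1        26.25        23.9617        23.9617
  2        26.25        21.8728        43.7456
  3        26.25        19.9661        59.8982
  4        26.25        18.2255        72.9021
  5        26.25        16.6367        83.1835
  6        26.25        15.1864        91.1184
  7        26.25        13.8625        97.0377
  8       526.25       253.6840     2,029.4719
  Σ                    383.3957     2,501.3191
P = 383.3957; D_Mac = 6.52412 yrs; D_mod = 6.52412/(1+0.0955) = 5.95538 yrs.
ΔP/P ≈ -D_mod · Δy = -5.95538 × (-0.008) = +0.047643 = +4.7643%.

+4.76%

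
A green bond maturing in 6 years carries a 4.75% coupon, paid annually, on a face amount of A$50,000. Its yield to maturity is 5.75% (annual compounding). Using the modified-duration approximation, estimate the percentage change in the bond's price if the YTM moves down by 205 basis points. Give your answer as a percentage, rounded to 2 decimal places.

+10.35%

Periodic yield y = 0.0575. Modified duration first:
  t   CF        PV=CF/(1+0.0575)^t    t·PV
  1     2,375.00     2,245.8629     2,245.8629
  2     2,375.00     2,123.7474     4,247.4948
  3     2,375.00     2,008.2718     6,024.8153
  4     2,375.00     1,899.0750     7,596.2999
  5     2,375.00     1,795.8156     8,979.0779
  6    52,375.00    37,449.1340   224,694.8042
  Σ                 47,521.9067   253,788.3550
P = 47,521.9067; D_Mac = 5.34045 yrs; D_mod = 5.34045/(1+0.0575) = 5.05007 yrs.
ΔP/P ≈ -D_mod · Δy = -5.05007 × (-0.0205) = +0.103526 = +10.3526%.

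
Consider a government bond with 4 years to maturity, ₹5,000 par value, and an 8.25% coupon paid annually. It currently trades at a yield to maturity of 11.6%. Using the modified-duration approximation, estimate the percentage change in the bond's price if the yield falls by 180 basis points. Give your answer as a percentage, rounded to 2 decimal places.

+5.71%

Periodic yield y = 0.116. Modified duration first:
  t   CF        PV=CF/(1+0.116)^t    t·PV
  1       412.50       369.6237       369.6237
  2       412.50       331.2040       662.4080
  3       412.50       296.7778       890.3333
  4     5,412.50     3,489.3227    13,957.2906
  Σ                  4,486.9281    15,879.6556
P = 4,486.9281; D_Mac = 3.53909 yrs; D_mod = 3.53909/(1+0.116) = 3.17123 yrs.
ΔP/P ≈ -D_mod · Δy = -3.17123 × (-0.018) = +0.057082 = +5.7082%.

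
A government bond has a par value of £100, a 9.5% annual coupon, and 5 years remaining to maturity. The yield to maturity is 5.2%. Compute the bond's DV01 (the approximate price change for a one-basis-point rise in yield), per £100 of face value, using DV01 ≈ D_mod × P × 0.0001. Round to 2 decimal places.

£0.05

Periodic yield y = 0.052.
  t   CF        PV=CF/(1+0.052)^t    t·PV
  1         9.50         9.0304         9.0304
  2         9.50         8.5840        17.1681
  3         9.50         8.1597        24.4792
  4         9.50         7.7564        31.0256
  5       109.50        84.9837       424.9183
  Σ                    118.5143       506.6217
P = 118.5143; D_Mac = 4.27477 yrs; D_mod = 4.06347 yrs.
DV01 ≈ 4.06347 × 118.5143 × 0.0001 = 0.048158.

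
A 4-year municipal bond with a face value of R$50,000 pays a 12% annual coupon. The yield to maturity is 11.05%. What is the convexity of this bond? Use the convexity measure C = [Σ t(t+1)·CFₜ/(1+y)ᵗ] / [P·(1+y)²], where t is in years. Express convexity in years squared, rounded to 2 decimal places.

13.06

With y = 0.1105:
  t   CF        PV=CF/(1+0.1105)^t    t·PV        t(t+1)·PV
  1     6,000.00     5,402.9716     5,402.9716      10,805.9433
  2     6,000.00     4,865.3504     9,730.7008      29,192.1025
  3     6,000.00     4,381.2250    13,143.6751      52,574.7006
  4    56,000.00    36,822.5428   147,290.1711     736,450.8557
  Σ                 51,472.0899   175,567.5187     829,023.6020
P = 51,472.0899.
Convexity = Σ t(t+1)·PV / [P·(1+y)²] = 829,023.6020 / (51,472.0899 × 1.233210) = 13.06044.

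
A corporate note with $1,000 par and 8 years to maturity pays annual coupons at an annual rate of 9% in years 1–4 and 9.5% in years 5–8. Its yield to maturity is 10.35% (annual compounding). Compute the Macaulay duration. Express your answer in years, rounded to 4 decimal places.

Periodic yield y = 0.1035. Discount each cash flow and weight by its year:
  t   CF        PV=CF/(1+0.1035)^t    t·PV
  1        90.00        81.5587        81.5587
  2        90.00        73.9091       147.8182
  3        90.00        66.9770       200.9309
  4        90.00        60.6950       242.7801
  5        95.00        58.0580       290.2899
  6        95.00        52.6126       315.6755
  7        95.00        47.6779       333.7454
  8     1,095.00       498.0070     3,984.0557
  Σ                    939.4952     5,596.8544
Price P = Σ PV = 939.4952.
Macaulay duration = Σ(t·PV) / P = 5,596.8544 / 939.4952 = 5.95730 years.

5.9573 years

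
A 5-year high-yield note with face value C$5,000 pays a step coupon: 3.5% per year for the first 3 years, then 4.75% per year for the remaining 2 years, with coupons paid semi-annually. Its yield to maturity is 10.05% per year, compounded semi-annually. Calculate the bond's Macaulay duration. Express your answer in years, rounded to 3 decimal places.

4.550 years

Periodic yield y = 0.05025. Discount each cash flow and weight by its period:
  t   CF        PV=CF/(1+0.05025)^t    t·PV
  1        87.50        83.3135        83.3135
  2        87.50        79.3273       158.6546
  3        87.50        75.5318       226.5955
  4        87.50        71.9179       287.6718
  5        87.50        68.4770       342.3849
  6        87.50        65.2006       391.2039
  7       118.75        84.2529       589.7702
  8       118.75        80.2217       641.7739
  9       118.75        76.3835       687.4513
  10    5,118.75     3,134.9962    31,349.9619
  Σ                  3,819.6225    34,758.7815
Price P = Σ PV = 3,819.6225.
Macaulay duration = Σ(t·PV) / P = 34,758.7815 / 3,819.6225 = 9.10006 half-year periods.
In years: 9.10006 / 2 = 4.55003 years.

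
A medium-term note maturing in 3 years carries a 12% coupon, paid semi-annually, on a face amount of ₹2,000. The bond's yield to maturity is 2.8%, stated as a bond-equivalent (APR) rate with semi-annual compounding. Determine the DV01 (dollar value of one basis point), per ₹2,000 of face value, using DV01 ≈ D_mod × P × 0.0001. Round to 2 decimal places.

₹0.66

Periodic yield y = 0.014.
  t   CF        PV=CF/(1+0.014)^t    t·PV
  1       120.00       118.3432       118.3432
  2       120.00       116.7093       233.4185
  3       120.00       115.0979       345.2937
  4       120.00       113.5088       454.0351
  5       120.00       111.9416       559.7079
  6     2,120.00     1,950.3301    11,701.9808
  Σ                  2,525.9309    13,412.7793
P = 2,525.9309; D_Mac = 5.31003 half-year periods = 2.65502 yrs; D_mod = 2.61836 yrs.
DV01 ≈ 2.61836 × 2,525.9309 × 0.0001 = 0.661380.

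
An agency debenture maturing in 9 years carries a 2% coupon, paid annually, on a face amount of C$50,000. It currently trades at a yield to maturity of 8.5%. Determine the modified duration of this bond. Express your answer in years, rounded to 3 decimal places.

7.445 years

Periodic yield y = 0.085. First find Macaulay duration:
  t   CF        PV=CF/(1+0.085)^t    t·PV
  1     1,000.00       921.6590       921.6590
  2     1,000.00       849.4553     1,698.9106
  3     1,000.00       782.9081     2,348.7243
  4     1,000.00       721.5743     2,886.2971
  5     1,000.00       665.0454     3,325.2271
  6     1,000.00       612.9451     3,677.6705
  7     1,000.00       564.9264     3,954.4845
  8     1,000.00       520.6694     4,165.3556
  9    51,000.00    24,473.8634   220,264.7710
  Σ                 30,113.0464   243,243.0997
P = 30,113.0464; Macaulay duration = 243,243.0997 / 30,113.0464 = 8.07766 years.
Modified duration = D_Mac / (1 + y) = 8.07766 / 1.085 = 7.44485 years.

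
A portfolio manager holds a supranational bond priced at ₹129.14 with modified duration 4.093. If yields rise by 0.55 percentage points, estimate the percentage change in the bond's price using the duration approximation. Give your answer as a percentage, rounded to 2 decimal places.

-2.25%

Duration approximation: ΔP/P ≈ -D_mod · Δy = -4.093 × (+0.0055) = -0.0225115.
As a percentage: -2.25115%.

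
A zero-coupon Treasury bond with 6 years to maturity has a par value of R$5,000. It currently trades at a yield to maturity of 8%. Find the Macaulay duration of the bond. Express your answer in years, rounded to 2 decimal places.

A zero-coupon bond has a single cash flow at maturity, so its Macaulay duration equals its maturity: 6 years.

6.00 years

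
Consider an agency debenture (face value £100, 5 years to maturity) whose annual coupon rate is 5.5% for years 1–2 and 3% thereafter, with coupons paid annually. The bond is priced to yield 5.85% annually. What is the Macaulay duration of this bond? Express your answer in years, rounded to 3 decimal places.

Periodic yield y = 0.0585. Discount each cash flow and weight by its year:
  t   CF        PV=CF/(1+0.0585)^t    t·PV
  1         5.50         5.1960         5.1960
  2         5.50         4.9089         9.8177
  3         3.00         2.5296         7.5887
  4         3.00         2.3898         9.5591
  5       103.00        77.5145       387.5725
  Σ                     92.5387       419.7341
Price P = Σ PV = 92.5387.
Macaulay duration = Σ(t·PV) / P = 419.7341 / 92.5387 = 4.53577 years.

4.536 years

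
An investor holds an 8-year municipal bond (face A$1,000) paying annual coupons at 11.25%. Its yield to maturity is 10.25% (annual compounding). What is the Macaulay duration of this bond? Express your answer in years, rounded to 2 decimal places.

5.74 years

Periodic yield y = 0.1025. Discount each cash flow and weight by its year:
  t   CF        PV=CF/(1+0.1025)^t    t·PV
  1       112.50       102.0408       102.0408
  2       112.50        92.5540       185.1081
  3       112.50        83.9492       251.8477
  4       112.50        76.1444       304.5777
  5       112.50        69.0652       345.3262
  6       112.50        62.6442       375.8653
  7       112.50        56.8201       397.7410
  8     1,112.50       509.6491     4,077.1925
  Σ                  1,052.8672     6,039.6993
Price P = Σ PV = 1,052.8672.
Macaulay duration = Σ(t·PV) / P = 6,039.6993 / 1,052.8672 = 5.73643 years.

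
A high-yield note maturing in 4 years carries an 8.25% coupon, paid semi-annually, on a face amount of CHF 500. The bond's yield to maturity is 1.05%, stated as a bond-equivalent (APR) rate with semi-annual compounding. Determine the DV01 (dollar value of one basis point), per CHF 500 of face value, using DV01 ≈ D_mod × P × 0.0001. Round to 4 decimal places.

Periodic yield y = 0.00525.
  t   CF        PV=CF/(1+0.00525)^t    t·PV
  1       20.625        20.5173        20.5173
  2       20.625        20.4101        40.8203
  3       20.625        20.3035        60.9106
  4       20.625        20.1975        80.7900
  5       20.625        20.0920       100.4601
  6       20.625        19.9871       119.9225
  7       20.625        19.8827       139.1789
  8      520.625       499.2664     3,994.1314
  Σ                    640.6567     4,556.7311
P = 640.6567; D_Mac = 7.11259 half-year periods = 3.55630 yrs; D_mod = 3.53772 yrs.
DV01 ≈ 3.53772 × 640.6567 × 0.0001 = 0.226647.

CHF 0.2266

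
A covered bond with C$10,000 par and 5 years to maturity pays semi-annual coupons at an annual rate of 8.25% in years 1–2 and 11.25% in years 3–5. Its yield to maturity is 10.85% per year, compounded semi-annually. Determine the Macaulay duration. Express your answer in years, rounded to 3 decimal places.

4.116 years

Periodic yield y = 0.05425. Discount each cash flow and weight by its period:
  t   CF        PV=CF/(1+0.05425)^t    t·PV
  1       412.50       391.2734       391.2734
  2       412.50       371.1391       742.2782
  3       412.50       352.0409     1,056.1227
  4       412.50       333.9254     1,335.7018
  5       562.50       431.9212     2,159.6058
  6       562.50       409.6952     2,458.1712
  7       562.50       388.6129     2,720.2906
  8       562.50       368.6155     2,948.9244
  9       562.50       349.6472     3,146.8247
  10   10,562.50     6,227.7422    62,277.4218
  Σ                  9,624.6131    79,236.6146
Price P = Σ PV = 9,624.6131.
Macaulay duration = Σ(t·PV) / P = 79,236.6146 / 9,624.6131 = 8.23271 half-year periods.
In years: 8.23271 / 2 = 4.11635 years.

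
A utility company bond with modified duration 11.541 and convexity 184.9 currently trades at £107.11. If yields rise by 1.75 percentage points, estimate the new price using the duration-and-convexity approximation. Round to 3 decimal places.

Duration effect: -D_mod·Δy = -11.541 × (+0.0175) = -0.2019675
Convexity effect: ½·C·(Δy)² = 0.5 × 184.9 × (0.0175)² = +0.0283128125
ΔP/P ≈ -0.2019675 + 0.0283128125 = -0.1736546875
New price ≈ 107.11 × (1 - 0.1736546875) = 88.509846421875.

£88.510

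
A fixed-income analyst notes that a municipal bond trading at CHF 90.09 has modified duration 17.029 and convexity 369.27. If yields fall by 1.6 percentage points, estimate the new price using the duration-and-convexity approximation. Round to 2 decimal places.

CHF 118.89

Duration effect: -D_mod·Δy = -17.029 × (-0.016) = +0.272464
Convexity effect: ½·C·(Δy)² = 0.5 × 369.27 × (-0.016)² = +0.04726656
ΔP/P ≈ +0.272464 + 0.04726656 = +0.31973056
New price ≈ 90.09 × (1 + 0.31973056) = 118.8945261504.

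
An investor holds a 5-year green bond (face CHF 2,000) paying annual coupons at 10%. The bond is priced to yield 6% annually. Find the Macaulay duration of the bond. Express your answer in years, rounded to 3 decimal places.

4.237 years

Periodic yield y = 0.06. Discount each cash flow and weight by its year:
  t   CF        PV=CF/(1+0.06)^t    t·PV
  1       200.00       188.6792       188.6792
  2       200.00       177.9993       355.9986
  3       200.00       167.9239       503.7716
  4       200.00       158.4187       633.6749
  5     2,200.00     1,643.9680     8,219.8399
  Σ                  2,336.9891     9,901.9642
Price P = Σ PV = 2,336.9891.
Macaulay duration = Σ(t·PV) / P = 9,901.9642 / 2,336.9891 = 4.23706 years.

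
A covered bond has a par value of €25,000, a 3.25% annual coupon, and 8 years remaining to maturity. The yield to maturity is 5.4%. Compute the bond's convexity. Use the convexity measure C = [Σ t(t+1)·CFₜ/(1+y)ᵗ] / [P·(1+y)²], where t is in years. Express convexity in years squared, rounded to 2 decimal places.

With y = 0.054:
  t   CF        PV=CF/(1+0.054)^t    t·PV        t(t+1)·PV
  1       812.50       770.8729       770.8729       1,541.7457
  2       812.50       731.3784     1,462.7569       4,388.2706
  3       812.50       693.9074     2,081.7223       8,326.8891
  4       812.50       658.3562     2,633.4248      13,167.1239
  5       812.50       624.6264     3,123.1319      18,738.7911
  6       812.50       592.6246     3,555.7478      24,890.2349
  7       812.50       562.2625     3,935.8373      31,486.6981
  8    25,812.50    16,947.4820   135,579.8562   1,220,218.7059
  Σ                 21,581.5104   153,143.3500   1,322,758.4594
P = 21,581.5104.
Convexity = Σ t(t+1)·PV / [P·(1+y)²] = 1,322,758.4594 / (21,581.5104 × 1.110916) = 55.17184.

55.17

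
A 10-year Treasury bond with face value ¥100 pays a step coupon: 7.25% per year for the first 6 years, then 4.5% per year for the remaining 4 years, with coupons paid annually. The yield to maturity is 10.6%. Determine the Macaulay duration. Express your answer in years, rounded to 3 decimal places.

7.033 years

Periodic yield y = 0.106. Discount each cash flow and weight by its year:
  t   CF        PV=CF/(1+0.106)^t    t·PV
  1         7.25         6.5552         6.5552
  2         7.25         5.9269        11.8538
  3         7.25         5.3589        16.0766
  4         7.25         4.8453        19.3811
  5         7.25         4.3809        21.9045
  6         7.25         3.9610        23.7661
  7         4.50         2.2229        15.5605
  8         4.50         2.0099        16.0791
  9         4.50         1.8173        16.3553
  10      104.50        38.1562       381.5619
  Σ                     75.2344       529.0940
Price P = Σ PV = 75.2344.
Macaulay duration = Σ(t·PV) / P = 529.0940 / 75.2344 = 7.03261 years.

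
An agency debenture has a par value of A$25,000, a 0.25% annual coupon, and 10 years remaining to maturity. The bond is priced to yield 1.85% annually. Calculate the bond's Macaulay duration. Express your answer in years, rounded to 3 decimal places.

9.877 years

Periodic yield y = 0.0185. Discount each cash flow and weight by its year:
  t   CF        PV=CF/(1+0.0185)^t    t·PV
  1        62.50        61.3648        61.3648
  2        62.50        60.2501       120.5002
  3        62.50        59.1557       177.4672
  4        62.50        58.0812       232.3250
  5        62.50        57.0263       285.1313
  6        62.50        55.9904       335.9426
  7        62.50        54.9734       384.8140
  8        62.50        53.9749       431.7991
  9        62.50        52.9945       476.9504
  10   25,062.50    20,864.7919   208,647.9186
  Σ                 21,378.6032   211,154.2131
Price P = Σ PV = 21,378.6032.
Macaulay duration = Σ(t·PV) / P = 211,154.2131 / 21,378.6032 = 9.87689 years.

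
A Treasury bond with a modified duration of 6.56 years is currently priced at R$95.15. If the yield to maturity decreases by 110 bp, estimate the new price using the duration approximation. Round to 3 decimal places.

R$102.016

Duration approximation: ΔP/P ≈ -D_mod · Δy = -6.56 × (-0.011) = +0.072160.
New price ≈ 95.15 × (1 + 0.072160) = 102.016024.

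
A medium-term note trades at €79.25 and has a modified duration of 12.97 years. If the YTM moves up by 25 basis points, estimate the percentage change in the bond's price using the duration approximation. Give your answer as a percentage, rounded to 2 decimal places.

-3.24%

Duration approximation: ΔP/P ≈ -D_mod · Δy = -12.97 × (+0.0025) = -0.032425.
As a percentage: -3.2425%.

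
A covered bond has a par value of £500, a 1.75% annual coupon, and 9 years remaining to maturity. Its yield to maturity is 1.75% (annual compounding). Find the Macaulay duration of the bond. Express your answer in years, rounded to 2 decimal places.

Periodic yield y = 0.0175. Discount each cash flow and weight by its year:
  t   CF        PV=CF/(1+0.0175)^t    t·PV
  1         8.75         8.5995         8.5995
  2         8.75         8.4516        16.9032
  3         8.75         8.3062        24.9187
  4         8.75         8.1634        32.6535
  5         8.75         8.0230        40.1149
  6         8.75         7.8850        47.3100
  7         8.75         7.7494        54.2457
  8         8.75         7.6161        60.9288
  9       508.75       435.2058     3,916.8521
  Σ                    500.0000     4,202.5265
Price P = Σ PV = 500.0000.
Macaulay duration = Σ(t·PV) / P = 4,202.5265 / 500.0000 = 8.40505 years.

8.41 years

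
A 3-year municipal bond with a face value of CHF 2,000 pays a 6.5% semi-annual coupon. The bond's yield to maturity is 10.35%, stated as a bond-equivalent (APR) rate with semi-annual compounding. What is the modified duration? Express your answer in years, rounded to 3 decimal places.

Periodic yield y = 0.05175. First find Macaulay duration:
  t   CF        PV=CF/(1+0.05175)^t    t·PV
  1        65.00        61.8018        61.8018
  2        65.00        58.7609       117.5218
  3        65.00        55.8696       167.6089
  4        65.00        53.1206       212.4825
  5        65.00        50.5069       252.5345
  6     2,065.00     1,525.6149     9,153.6896
  Σ                  1,805.6747     9,965.6391
P = 1,805.6747; Macaulay duration = 9,965.6391 / 1,805.6747 = 5.51907 half-year periods = 2.75953 years.
Modified duration = D_Mac / (1 + y) = 2.75953 / 1.05175 = 2.62375 years.

2.624 years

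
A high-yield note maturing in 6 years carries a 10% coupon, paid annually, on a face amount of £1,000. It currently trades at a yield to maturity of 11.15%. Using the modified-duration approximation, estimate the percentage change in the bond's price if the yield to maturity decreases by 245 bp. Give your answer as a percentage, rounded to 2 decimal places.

Periodic yield y = 0.1115. Modified duration first:
  t   CF        PV=CF/(1+0.1115)^t    t·PV
  1       100.00        89.9685        89.9685
  2       100.00        80.9433       161.8867
  3       100.00        72.8235       218.4705
  4       100.00        65.5182       262.0729
  5       100.00        58.9458       294.7289
  6     1,100.00       583.3590     3,500.1538
  Σ                    951.5583     4,527.2813
P = 951.5583; D_Mac = 4.75775 yrs; D_mod = 4.75775/(1+0.1115) = 4.28048 yrs.
ΔP/P ≈ -D_mod · Δy = -4.28048 × (-0.0245) = +0.104872 = +10.4872%.

+10.49%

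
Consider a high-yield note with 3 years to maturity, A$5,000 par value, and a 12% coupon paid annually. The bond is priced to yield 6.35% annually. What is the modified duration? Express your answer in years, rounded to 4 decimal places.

Periodic yield y = 0.0635. First find Macaulay duration:
  t   CF        PV=CF/(1+0.0635)^t    t·PV
  1       600.00       564.1749       564.1749
  2       600.00       530.4889     1,060.9777
  3     5,600.00     4,655.5988    13,966.7963
  Σ                  5,750.2625    15,591.9489
P = 5,750.2625; Macaulay duration = 15,591.9489 / 5,750.2625 = 2.71152 years.
Modified duration = D_Mac / (1 + y) = 2.71152 / 1.0635 = 2.54962 years.

2.5496 years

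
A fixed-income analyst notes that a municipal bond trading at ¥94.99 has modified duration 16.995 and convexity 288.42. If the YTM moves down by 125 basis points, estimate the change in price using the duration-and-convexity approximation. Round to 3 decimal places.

Duration effect: -D_mod·Δy = -16.995 × (-0.0125) = +0.2124375
Convexity effect: ½·C·(Δy)² = 0.5 × 288.42 × (-0.0125)² = +0.0225328125
ΔP/P ≈ +0.2124375 + 0.0225328125 = +0.2349703125
ΔP ≈ 94.99 × (+0.2349703125) = +22.319829984375.

+¥22.320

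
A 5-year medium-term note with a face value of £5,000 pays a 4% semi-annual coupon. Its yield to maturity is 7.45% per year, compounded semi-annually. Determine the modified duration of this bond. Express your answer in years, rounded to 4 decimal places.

4.3769 years

Periodic yield y = 0.03725. First find Macaulay duration:
  t   CF        PV=CF/(1+0.03725)^t    t·PV
  1       100.00        96.4088        96.4088
  2       100.00        92.9465       185.8930
  3       100.00        89.6086       268.8258
  4       100.00        86.3905       345.5622
  5       100.00        83.2881       416.4403
  6       100.00        80.2970       481.7820
  7       100.00        77.4134       541.8935
  8       100.00        74.6333       597.0661
  9       100.00        71.9530       647.5772
  10    5,100.00     3,537.8201    35,378.2007
  Σ                  4,290.7592    38,959.6496
P = 4,290.7592; Macaulay duration = 38,959.6496 / 4,290.7592 = 9.07990 half-year periods = 4.53995 years.
Modified duration = D_Mac / (1 + y) = 4.53995 / 1.03725 = 4.37691 years.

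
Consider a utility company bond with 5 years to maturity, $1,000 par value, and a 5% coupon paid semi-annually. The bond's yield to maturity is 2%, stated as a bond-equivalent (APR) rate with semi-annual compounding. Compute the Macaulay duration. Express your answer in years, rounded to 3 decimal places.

Periodic yield y = 0.01. Discount each cash flow and weight by its period:
  t   CF        PV=CF/(1+0.01)^t    t·PV
  1        25.00        24.7525        24.7525
  2        25.00        24.5074        49.0148
  3        25.00        24.2648        72.7943
  4        25.00        24.0245        96.0980
  5        25.00        23.7866       118.9332
  6        25.00        23.5511       141.3068
  7        25.00        23.3180       163.2257
  8        25.00        23.0871       184.6966
  9        25.00        22.8585       205.7265
  10    1,025.00       927.9191     9,279.1913
  Σ                  1,142.0696    10,335.7396
Price P = Σ PV = 1,142.0696.
Macaulay duration = Σ(t·PV) / P = 10,335.7396 / 1,142.0696 = 9.05001 half-year periods.
In years: 9.05001 / 2 = 4.52500 years.

4.525 years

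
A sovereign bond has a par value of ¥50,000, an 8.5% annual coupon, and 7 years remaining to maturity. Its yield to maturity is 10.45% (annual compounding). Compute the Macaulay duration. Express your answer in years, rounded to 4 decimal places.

Periodic yield y = 0.1045. Discount each cash flow and weight by its year:
  t   CF        PV=CF/(1+0.1045)^t    t·PV
  1     4,250.00     3,847.8950     3,847.8950
  2     4,250.00     3,483.8343     6,967.6686
  3     4,250.00     3,154.2185     9,462.6554
  4     4,250.00     2,855.7886    11,423.1542
  5     4,250.00     2,585.5940    12,927.9699
  6     4,250.00     2,340.9633    14,045.7799
  7    54,250.00    27,054.5118   189,381.5824
  Σ                 45,322.8054   248,056.7054
Price P = Σ PV = 45,322.8054.
Macaulay duration = Σ(t·PV) / P = 248,056.7054 / 45,322.8054 = 5.47311 years.

5.4731 years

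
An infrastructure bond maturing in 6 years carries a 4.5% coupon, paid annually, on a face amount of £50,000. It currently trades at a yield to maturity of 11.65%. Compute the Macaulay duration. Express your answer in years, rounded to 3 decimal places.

Periodic yield y = 0.1165. Discount each cash flow and weight by its year:
  t   CF        PV=CF/(1+0.1165)^t    t·PV
  1     2,250.00     2,015.2262     2,015.2262
  2     2,250.00     1,804.9495     3,609.8991
  3     2,250.00     1,616.6140     4,849.8420
  4     2,250.00     1,447.9301     5,791.7206
  5     2,250.00     1,296.8474     6,484.2371
  6    52,250.00    26,973.2905   161,839.7432
  Σ                 35,154.8578   184,590.6681
Price P = Σ PV = 35,154.8578.
Macaulay duration = Σ(t·PV) / P = 184,590.6681 / 35,154.8578 = 5.25079 years.

5.251 years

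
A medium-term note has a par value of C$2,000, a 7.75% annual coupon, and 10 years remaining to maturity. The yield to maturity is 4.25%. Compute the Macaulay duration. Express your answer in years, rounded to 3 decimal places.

Periodic yield y = 0.0425. Discount each cash flow and weight by its year:
  t   CF        PV=CF/(1+0.0425)^t    t·PV
  1       155.00       148.6811       148.6811
  2       155.00       142.6197       285.2394
  3       155.00       136.8055       410.4165
  4       155.00       131.2283       524.9131
  5       155.00       125.8784       629.3922
  6       155.00       120.7467       724.4803
  7       155.00       115.8242       810.7693
  8       155.00       111.1023       888.8187
  9       155.00       106.5730       959.1569
  10    2,155.00     1,421.3029    14,213.0289
  Σ                  2,560.7621    19,594.8963
Price P = Σ PV = 2,560.7621.
Macaulay duration = Σ(t·PV) / P = 19,594.8963 / 2,560.7621 = 7.65198 years.

7.652 years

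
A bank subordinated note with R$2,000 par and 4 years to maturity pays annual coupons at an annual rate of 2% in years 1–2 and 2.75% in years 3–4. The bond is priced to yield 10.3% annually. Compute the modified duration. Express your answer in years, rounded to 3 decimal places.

Periodic yield y = 0.103. First find Macaulay duration:
  t   CF        PV=CF/(1+0.103)^t    t·PV
  1        40.00        36.2647        36.2647
  2        40.00        32.8783        65.7565
  3        55.00        40.9861       122.9582
  4     2,055.00     1,388.3846     5,553.5383
  Σ                  1,498.5136     5,778.5177
P = 1,498.5136; Macaulay duration = 5,778.5177 / 1,498.5136 = 3.85617 years.
Modified duration = D_Mac / (1 + y) = 3.85617 / 1.103 = 3.49607 years.

3.496 years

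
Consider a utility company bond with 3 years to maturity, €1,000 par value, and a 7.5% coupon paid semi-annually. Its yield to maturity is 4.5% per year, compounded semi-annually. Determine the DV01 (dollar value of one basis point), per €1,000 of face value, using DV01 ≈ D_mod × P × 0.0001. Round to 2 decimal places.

Periodic yield y = 0.0225.
  t   CF        PV=CF/(1+0.0225)^t    t·PV
  1        37.50        36.6748        36.6748
  2        37.50        35.8678        71.7356
  3        37.50        35.0785       105.2356
  4        37.50        34.3066       137.2265
  5        37.50        33.5517       167.7586
  6     1,037.50       907.8377     5,447.0261
  Σ                  1,083.3172     5,965.6571
P = 1,083.3172; D_Mac = 5.50684 half-year periods = 2.75342 yrs; D_mod = 2.69283 yrs.
DV01 ≈ 2.69283 × 1,083.3172 × 0.0001 = 0.291719.

€0.29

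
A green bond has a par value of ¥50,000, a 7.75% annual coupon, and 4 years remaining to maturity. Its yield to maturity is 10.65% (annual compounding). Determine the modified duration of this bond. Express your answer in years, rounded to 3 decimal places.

Periodic yield y = 0.1065. First find Macaulay duration:
  t   CF        PV=CF/(1+0.1065)^t    t·PV
  1     3,875.00     3,502.0334     3,502.0334
  2     3,875.00     3,164.9647     6,329.9294
  3     3,875.00     2,860.3386     8,581.0159
  4    53,875.00    35,940.2927   143,761.1709
  Σ                 45,467.6295   162,174.1497
P = 45,467.6295; Macaulay duration = 162,174.1497 / 45,467.6295 = 3.56680 years.
Modified duration = D_Mac / (1 + y) = 3.56680 / 1.1065 = 3.22350 years.

3.224 years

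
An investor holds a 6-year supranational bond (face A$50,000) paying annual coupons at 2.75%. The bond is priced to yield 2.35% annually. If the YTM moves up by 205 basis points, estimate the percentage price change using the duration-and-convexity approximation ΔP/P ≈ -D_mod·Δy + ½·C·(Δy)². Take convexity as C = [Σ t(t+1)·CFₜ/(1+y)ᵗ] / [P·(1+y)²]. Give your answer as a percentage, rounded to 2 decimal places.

-10.48%

With y = 0.0235:
  t   CF        PV=CF/(1+0.0235)^t    t·PV        t(t+1)·PV
  1     1,375.00     1,343.4294     1,343.4294       2,686.8588
  2     1,375.00     1,312.5837     2,625.1674       7,875.5022
  3     1,375.00     1,282.4462     3,847.3386      15,389.3545
  4     1,375.00     1,253.0007     5,012.0028      25,060.0138
  5     1,375.00     1,224.2313     6,121.1563      36,726.9377
  6    51,375.00    44,691.4816   268,148.8898   1,877,042.2288
  Σ                 51,107.1729   287,097.9843   1,964,780.8958
P = 51,107.1729; D_Mac = 5.61757 yrs; D_mod = 5.48859 yrs; C = 36.69920.
Duration effect: -5.48859 × (+0.0205) = -0.112516
Convexity effect: 0.5 × 36.69920 × (0.0205)² = +0.0077114
ΔP/P ≈ -0.112516 + 0.0077114 = -0.104805 = -10.4805%.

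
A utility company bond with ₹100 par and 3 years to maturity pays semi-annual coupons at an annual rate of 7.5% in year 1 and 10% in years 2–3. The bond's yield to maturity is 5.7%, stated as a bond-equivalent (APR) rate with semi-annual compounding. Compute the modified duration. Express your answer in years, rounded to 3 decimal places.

2.652 years

Periodic yield y = 0.0285. First find Macaulay duration:
  t   CF        PV=CF/(1+0.0285)^t    t·PV
  1         3.75         3.6461         3.6461
  2         3.75         3.5451         7.0901
  3         5.00         4.5958        13.7873
  4         5.00         4.4684        17.8736
  5         5.00         4.3446        21.7229
  6       105.00        88.7082       532.2489
  Σ                    109.3080       596.3689
P = 109.3080; Macaulay duration = 596.3689 / 109.3080 = 5.45586 half-year periods = 2.72793 years.
Modified duration = D_Mac / (1 + y) = 2.72793 / 1.0285 = 2.65234 years.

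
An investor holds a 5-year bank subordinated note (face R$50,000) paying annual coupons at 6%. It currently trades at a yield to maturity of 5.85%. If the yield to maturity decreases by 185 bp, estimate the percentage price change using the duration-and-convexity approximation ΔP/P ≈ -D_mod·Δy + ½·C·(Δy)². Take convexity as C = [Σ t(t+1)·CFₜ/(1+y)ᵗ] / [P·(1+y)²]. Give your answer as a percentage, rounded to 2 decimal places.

With y = 0.0585:
  t   CF        PV=CF/(1+0.0585)^t    t·PV        t(t+1)·PV
  1     3,000.00     2,834.1993     2,834.1993       5,668.3987
  2     3,000.00     2,677.5620     5,355.1239      16,065.3718
  3     3,000.00     2,529.5814     7,588.7443      30,354.9774
  4     3,000.00     2,389.7794     9,559.1174      47,795.5871
  5    53,000.00    39,886.0985   199,430.4927   1,196,582.9561
  Σ                 50,317.2206   224,767.6777   1,296,467.2911
P = 50,317.2206; D_Mac = 4.46701 yrs; D_mod = 4.22014 yrs; C = 22.99658.
Duration effect: -4.22014 × (-0.0185) = +0.078072
Convexity effect: 0.5 × 22.99658 × (-0.0185)² = +0.0039353
ΔP/P ≈ +0.078072 + 0.0039353 = +0.082008 = +8.2008%.

+8.20%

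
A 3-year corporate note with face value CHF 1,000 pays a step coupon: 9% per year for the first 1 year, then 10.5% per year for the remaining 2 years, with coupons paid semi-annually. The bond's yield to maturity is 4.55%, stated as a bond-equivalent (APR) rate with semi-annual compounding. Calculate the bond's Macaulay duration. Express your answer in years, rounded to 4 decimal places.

2.7036 years

Periodic yield y = 0.02275. Discount each cash flow and weight by its period:
  t   CF        PV=CF/(1+0.02275)^t    t·PV
  1        45.00        43.9990        43.9990
  2        45.00        43.0203        86.0406
  3        52.50        49.0739       147.2218
  4        52.50        47.9823       191.9293
  5        52.50        46.9150       234.5751
  6     1,052.50       919.6132     5,517.6789
  Σ                  1,150.6038     6,221.4448
Price P = Σ PV = 1,150.6038.
Macaulay duration = Σ(t·PV) / P = 6,221.4448 / 1,150.6038 = 5.40711 half-year periods.
In years: 5.40711 / 2 = 2.70356 years.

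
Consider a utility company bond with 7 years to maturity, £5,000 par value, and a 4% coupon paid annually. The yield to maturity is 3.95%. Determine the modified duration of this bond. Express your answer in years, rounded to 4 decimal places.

Periodic yield y = 0.0395. First find Macaulay duration:
  t   CF        PV=CF/(1+0.0395)^t    t·PV
  1       200.00       192.4002       192.4002
  2       200.00       185.0892       370.1783
  3       200.00       178.0560       534.1679
  4       200.00       171.2900       685.1600
  5       200.00       164.7811       823.9057
  6       200.00       158.5196       951.1177
  7     5,200.00     3,964.8968    27,754.2776
  Σ                  5,015.0329    31,311.2075
P = 5,015.0329; Macaulay duration = 31,311.2075 / 5,015.0329 = 6.24347 years.
Modified duration = D_Mac / (1 + y) = 6.24347 / 1.0395 = 6.00622 years.

6.0062 years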